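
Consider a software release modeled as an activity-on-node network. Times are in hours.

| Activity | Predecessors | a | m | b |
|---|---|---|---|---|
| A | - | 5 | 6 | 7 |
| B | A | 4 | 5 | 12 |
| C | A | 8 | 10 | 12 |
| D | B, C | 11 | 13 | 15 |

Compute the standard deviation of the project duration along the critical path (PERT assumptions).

1.00 hours

te_A = (5 + 4·6 + 7)/6 = 36/6 = 6; σ²_A = ((7−5)/6)² = 0.111
te_B = (4 + 4·5 + 12)/6 = 36/6 = 6; σ²_B = ((12−4)/6)² = 1.778
te_C = (8 + 4·10 + 12)/6 = 60/6 = 10; σ²_C = ((12−8)/6)² = 0.444
te_D = (11 + 4·13 + 15)/6 = 78/6 = 13; σ²_D = ((15−11)/6)² = 0.444

Forward pass:
ES_A = 0; EF_A = 6
ES_B = 6; EF_B = 6+6 = 12
ES_C = 6; EF_C = 6+10 = 16
ES_D = max(EF_B=12, EF_C=16) = 16; EF_D = 16+13 = 29
Expected project duration μ = 29 hours. Critical path: A → C → D.

Variance along critical path = 0.111 + 0.444 + 0.444 = 1.000
σ = √1.000 = 1.000 hours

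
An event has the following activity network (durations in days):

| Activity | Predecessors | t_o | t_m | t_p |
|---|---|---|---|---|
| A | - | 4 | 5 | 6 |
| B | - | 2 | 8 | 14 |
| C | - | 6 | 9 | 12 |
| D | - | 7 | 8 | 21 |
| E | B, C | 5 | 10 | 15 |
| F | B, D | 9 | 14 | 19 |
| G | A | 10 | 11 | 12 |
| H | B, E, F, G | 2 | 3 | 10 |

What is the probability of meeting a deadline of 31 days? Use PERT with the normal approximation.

te_A = (4 + 4·5 + 6)/6 = 30/6 = 5; σ²_A = ((6−4)/6)² = 0.111
te_B = (2 + 4·8 + 14)/6 = 48/6 = 8; σ²_B = ((14−2)/6)² = 4.000
te_C = (6 + 4·9 + 12)/6 = 54/6 = 9; σ²_C = ((12−6)/6)² = 1.000
te_D = (7 + 4·8 + 21)/6 = 60/6 = 10; σ²_D = ((21−7)/6)² = 5.444
te_E = (5 + 4·10 + 15)/6 = 60/6 = 10; σ²_E = ((15−5)/6)² = 2.778
te_F = (9 + 4·14 + 19)/6 = 84/6 = 14; σ²_F = ((19−9)/6)² = 2.778
te_G = (10 + 4·11 + 12)/6 = 66/6 = 11; σ²_G = ((12−10)/6)² = 0.111
te_H = (2 + 4·3 + 10)/6 = 24/6 = 4; σ²_H = ((10−2)/6)² = 1.778

Forward pass:
ES_A = 0; EF_A = 5
ES_B = 0; EF_B = 8
ES_C = 0; EF_C = 9
ES_D = 0; EF_D = 10
ES_E = max(EF_B=8, EF_C=9) = 9; EF_E = 9+10 = 19
ES_F = max(EF_B=8, EF_D=10) = 10; EF_F = 10+14 = 24
ES_G = 5; EF_G = 5+11 = 16
ES_H = max(EF_B=8, EF_E=19, EF_F=24, EF_G=16) = 24; EF_H = 24+4 = 28
Expected project duration μ = 28 days. Critical path: D → F → H.

Variance along critical path = 5.444 + 2.778 + 1.778 = 10.000; σ = √10.000 = 3.162 days.
Z = (31 − 28) / 3.162 = 0.949
P(T ≤ 31) = Φ(0.949) ≈ 0.829

0.829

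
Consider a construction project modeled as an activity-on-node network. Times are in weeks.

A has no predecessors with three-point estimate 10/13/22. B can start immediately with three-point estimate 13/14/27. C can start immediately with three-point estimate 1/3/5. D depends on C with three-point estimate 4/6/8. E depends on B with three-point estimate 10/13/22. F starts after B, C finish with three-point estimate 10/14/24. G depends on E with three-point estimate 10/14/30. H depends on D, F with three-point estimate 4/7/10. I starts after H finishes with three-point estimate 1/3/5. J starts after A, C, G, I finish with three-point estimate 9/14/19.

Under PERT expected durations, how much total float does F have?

5 weeks

te_A = (10 + 4·13 + 22)/6 = 84/6 = 14
te_B = (13 + 4·14 + 27)/6 = 96/6 = 16
te_C = (1 + 4·3 + 5)/6 = 18/6 = 3
te_D = (4 + 4·6 + 8)/6 = 36/6 = 6
te_E = (10 + 4·13 + 22)/6 = 84/6 = 14
te_F = (10 + 4·14 + 24)/6 = 90/6 = 15
te_G = (10 + 4·14 + 30)/6 = 96/6 = 16
te_H = (4 + 4·7 + 10)/6 = 42/6 = 7
te_I = (1 + 4·3 + 5)/6 = 18/6 = 3
te_J = (9 + 4·14 + 19)/6 = 84/6 = 14

Forward pass:
ES_A = 0; EF_A = 14
ES_B = 0; EF_B = 16
ES_C = 0; EF_C = 3
ES_D = 3; EF_D = 3+6 = 9
ES_E = 16; EF_E = 16+14 = 30
ES_F = max(EF_B=16, EF_C=3) = 16; EF_F = 16+15 = 31
ES_G = 30; EF_G = 30+16 = 46
ES_H = max(EF_D=9, EF_F=31) = 31; EF_H = 31+7 = 38
ES_I = 38; EF_I = 38+3 = 41
ES_J = max(EF_A=14, EF_C=3, EF_G=46, EF_I=41) = 46; EF_J = 46+14 = 60
Expected project duration μ = 60 weeks. Critical path: B → E → G → J.

Backward pass:
LF_J = 60; LS_J = 60−14 = 46
LF_I = LS_J = 46; LS_I = 46−3 = 43
LF_H = LS_I = 43; LS_H = 43−7 = 36
LF_G = LS_J = 46; LS_G = 46−16 = 30
LF_F = LS_H = 36; LS_F = 36−15 = 21
LF_E = LS_G = 30; LS_E = 30−14 = 16
LF_D = LS_H = 36; LS_D = 36−6 = 30
LF_C = min(LS_D=30, LS_F=21, LS_J=46) = 21; LS_C = 21−3 = 18
LF_B = min(LS_E=16, LS_F=21) = 16; LS_B = 16−16 = 0
LF_A = LS_J = 46; LS_A = 46−14 = 32
Slack_F = LS_F − ES_F = 21 − 16 = 5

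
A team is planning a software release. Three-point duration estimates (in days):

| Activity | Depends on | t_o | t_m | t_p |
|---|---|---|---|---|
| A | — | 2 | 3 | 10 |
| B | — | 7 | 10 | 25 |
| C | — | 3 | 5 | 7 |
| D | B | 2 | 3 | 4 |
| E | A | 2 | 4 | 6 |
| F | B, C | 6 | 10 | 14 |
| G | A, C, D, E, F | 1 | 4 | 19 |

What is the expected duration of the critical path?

te_A = (2 + 4·3 + 10)/6 = 24/6 = 4
te_B = (7 + 4·10 + 25)/6 = 72/6 = 12
te_C = (3 + 4·5 + 7)/6 = 30/6 = 5
te_D = (2 + 4·3 + 4)/6 = 18/6 = 3
te_E = (2 + 4·4 + 6)/6 = 24/6 = 4
te_F = (6 + 4·10 + 14)/6 = 60/6 = 10
te_G = (1 + 4·4 + 19)/6 = 36/6 = 6

Forward pass:
ES_A = 0; EF_A = 4
ES_B = 0; EF_B = 12
ES_C = 0; EF_C = 5
ES_D = 12; EF_D = 12+3 = 15
ES_E = 4; EF_E = 4+4 = 8
ES_F = max(EF_B=12, EF_C=5) = 12; EF_F = 12+10 = 22
ES_G = max(EF_A=4, EF_C=5, EF_D=15, EF_E=8, EF_F=22) = 22; EF_G = 22+6 = 28
Expected project duration μ = 28 days. Critical path: B → F → G.

28 days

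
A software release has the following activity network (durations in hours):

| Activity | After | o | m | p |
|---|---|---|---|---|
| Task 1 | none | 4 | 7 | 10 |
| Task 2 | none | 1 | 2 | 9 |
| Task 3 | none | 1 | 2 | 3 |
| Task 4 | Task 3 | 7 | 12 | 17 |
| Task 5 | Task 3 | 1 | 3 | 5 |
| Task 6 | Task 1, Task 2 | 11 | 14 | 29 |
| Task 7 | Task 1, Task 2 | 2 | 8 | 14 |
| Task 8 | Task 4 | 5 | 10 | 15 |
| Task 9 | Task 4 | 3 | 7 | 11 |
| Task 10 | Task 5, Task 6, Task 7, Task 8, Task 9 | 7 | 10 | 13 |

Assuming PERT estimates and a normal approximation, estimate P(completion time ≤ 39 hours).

0.974

te_Task 1 = (4 + 4·7 + 10)/6 = 42/6 = 7; σ²_Task 1 = ((10−4)/6)² = 1.000
te_Task 2 = (1 + 4·2 + 9)/6 = 18/6 = 3; σ²_Task 2 = ((9−1)/6)² = 1.778
te_Task 3 = (1 + 4·2 + 3)/6 = 12/6 = 2; σ²_Task 3 = ((3−1)/6)² = 0.111
te_Task 4 = (7 + 4·12 + 17)/6 = 72/6 = 12; σ²_Task 4 = ((17−7)/6)² = 2.778
te_Task 5 = (1 + 4·3 + 5)/6 = 18/6 = 3; σ²_Task 5 = ((5−1)/6)² = 0.444
te_Task 6 = (11 + 4·14 + 29)/6 = 96/6 = 16; σ²_Task 6 = ((29−11)/6)² = 9.000
te_Task 7 = (2 + 4·8 + 14)/6 = 48/6 = 8; σ²_Task 7 = ((14−2)/6)² = 4.000
te_Task 8 = (5 + 4·10 + 15)/6 = 60/6 = 10; σ²_Task 8 = ((15−5)/6)² = 2.778
te_Task 9 = (3 + 4·7 + 11)/6 = 42/6 = 7; σ²_Task 9 = ((11−3)/6)² = 1.778
te_Task 10 = (7 + 4·10 + 13)/6 = 60/6 = 10; σ²_Task 10 = ((13−7)/6)² = 1.000

Forward pass:
ES_Task 1 = 0; EF_Task 1 = 7
ES_Task 2 = 0; EF_Task 2 = 3
ES_Task 3 = 0; EF_Task 3 = 2
ES_Task 4 = 2; EF_Task 4 = 2+12 = 14
ES_Task 5 = 2; EF_Task 5 = 2+3 = 5
ES_Task 6 = max(EF_Task 1=7, EF_Task 2=3) = 7; EF_Task 6 = 7+16 = 23
ES_Task 7 = max(EF_Task 1=7, EF_Task 2=3) = 7; EF_Task 7 = 7+8 = 15
ES_Task 8 = 14; EF_Task 8 = 14+10 = 24
ES_Task 9 = 14; EF_Task 9 = 14+7 = 21
ES_Task 10 = max(EF_Task 5=5, EF_Task 6=23, EF_Task 7=15, EF_Task 8=24, EF_Task 9=21) = 24; EF_Task 10 = 24+10 = 34
Expected project duration μ = 34 hours. Critical path: Task 3 → Task 4 → Task 8 → Task 10.

Variance along critical path = 0.111 + 2.778 + 2.778 + 1.000 = 6.667; σ = √6.667 = 2.582 hours.
Z = (39 − 34) / 2.582 = 1.936
P(T ≤ 39) = Φ(1.936) ≈ 0.974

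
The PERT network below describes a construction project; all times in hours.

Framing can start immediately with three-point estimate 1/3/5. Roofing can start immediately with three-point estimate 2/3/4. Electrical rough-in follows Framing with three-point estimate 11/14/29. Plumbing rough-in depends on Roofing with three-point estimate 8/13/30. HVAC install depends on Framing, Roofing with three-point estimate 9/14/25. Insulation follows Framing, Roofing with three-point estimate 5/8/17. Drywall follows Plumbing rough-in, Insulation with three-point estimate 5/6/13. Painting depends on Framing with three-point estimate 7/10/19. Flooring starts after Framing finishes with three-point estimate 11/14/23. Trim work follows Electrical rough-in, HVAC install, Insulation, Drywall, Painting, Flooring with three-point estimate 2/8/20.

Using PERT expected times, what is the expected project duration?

34 hours

te_Framing = (1 + 4·3 + 5)/6 = 18/6 = 3
te_Roofing = (2 + 4·3 + 4)/6 = 18/6 = 3
te_Electrical rough-in = (11 + 4·14 + 29)/6 = 96/6 = 16
te_Plumbing rough-in = (8 + 4·13 + 30)/6 = 90/6 = 15
te_HVAC install = (9 + 4·14 + 25)/6 = 90/6 = 15
te_Insulation = (5 + 4·8 + 17)/6 = 54/6 = 9
te_Drywall = (5 + 4·6 + 13)/6 = 42/6 = 7
te_Painting = (7 + 4·10 + 19)/6 = 66/6 = 11
te_Flooring = (11 + 4·14 + 23)/6 = 90/6 = 15
te_Trim work = (2 + 4·8 + 20)/6 = 54/6 = 9

Forward pass:
ES_Framing = 0; EF_Framing = 3
ES_Roofing = 0; EF_Roofing = 3
ES_Electrical rough-in = 3; EF_Electrical rough-in = 3+16 = 19
ES_Plumbing rough-in = 3; EF_Plumbing rough-in = 3+15 = 18
ES_HVAC install = max(EF_Framing=3, EF_Roofing=3) = 3; EF_HVAC install = 3+15 = 18
ES_Insulation = max(EF_Framing=3, EF_Roofing=3) = 3; EF_Insulation = 3+9 = 12
ES_Drywall = max(EF_Plumbing rough-in=18, EF_Insulation=12) = 18; EF_Drywall = 18+7 = 25
ES_Painting = 3; EF_Painting = 3+11 = 14
ES_Flooring = 3; EF_Flooring = 3+15 = 18
ES_Trim work = max(EF_Electrical rough-in=19, EF_HVAC install=18, EF_Insulation=12, EF_Drywall=25, EF_Painting=14, EF_Flooring=18) = 25; EF_Trim work = 25+9 = 34
Expected project duration μ = 34 hours. Critical path: Roofing → Plumbing rough-in → Drywall → Trim work.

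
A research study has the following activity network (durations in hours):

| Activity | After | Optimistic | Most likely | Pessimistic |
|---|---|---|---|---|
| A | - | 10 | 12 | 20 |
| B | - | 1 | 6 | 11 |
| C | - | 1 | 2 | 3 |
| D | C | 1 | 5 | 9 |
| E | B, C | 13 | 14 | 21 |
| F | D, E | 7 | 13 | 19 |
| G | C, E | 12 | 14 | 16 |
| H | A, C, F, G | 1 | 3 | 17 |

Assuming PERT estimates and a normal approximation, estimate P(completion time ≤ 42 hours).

te_A = (10 + 4·12 + 20)/6 = 78/6 = 13; σ²_A = ((20−10)/6)² = 2.778
te_B = (1 + 4·6 + 11)/6 = 36/6 = 6; σ²_B = ((11−1)/6)² = 2.778
te_C = (1 + 4·2 + 3)/6 = 12/6 = 2; σ²_C = ((3−1)/6)² = 0.111
te_D = (1 + 4·5 + 9)/6 = 30/6 = 5; σ²_D = ((9−1)/6)² = 1.778
te_E = (13 + 4·14 + 21)/6 = 90/6 = 15; σ²_E = ((21−13)/6)² = 1.778
te_F = (7 + 4·13 + 19)/6 = 78/6 = 13; σ²_F = ((19−7)/6)² = 4.000
te_G = (12 + 4·14 + 16)/6 = 84/6 = 14; σ²_G = ((16−12)/6)² = 0.444
te_H = (1 + 4·3 + 17)/6 = 30/6 = 5; σ²_H = ((17−1)/6)² = 7.111

Forward pass:
ES_A = 0; EF_A = 13
ES_B = 0; EF_B = 6
ES_C = 0; EF_C = 2
ES_D = 2; EF_D = 2+5 = 7
ES_E = max(EF_B=6, EF_C=2) = 6; EF_E = 6+15 = 21
ES_F = max(EF_D=7, EF_E=21) = 21; EF_F = 21+13 = 34
ES_G = max(EF_C=2, EF_E=21) = 21; EF_G = 21+14 = 35
ES_H = max(EF_A=13, EF_C=2, EF_F=34, EF_G=35) = 35; EF_H = 35+5 = 40
Expected project duration μ = 40 hours. Critical path: B → E → G → H.

Variance along critical path = 2.778 + 1.778 + 0.444 + 7.111 = 12.111; σ = √12.111 = 3.480 hours.
Z = (42 − 40) / 3.480 = 0.575
P(T ≤ 42) = Φ(0.575) ≈ 0.717

0.717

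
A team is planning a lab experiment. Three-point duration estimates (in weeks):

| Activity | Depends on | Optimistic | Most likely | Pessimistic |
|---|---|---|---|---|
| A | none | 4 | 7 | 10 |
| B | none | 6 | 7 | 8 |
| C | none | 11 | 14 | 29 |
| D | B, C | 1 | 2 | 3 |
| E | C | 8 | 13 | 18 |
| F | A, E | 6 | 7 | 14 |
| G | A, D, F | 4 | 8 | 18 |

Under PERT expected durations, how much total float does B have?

te_A = (4 + 4·7 + 10)/6 = 42/6 = 7
te_B = (6 + 4·7 + 8)/6 = 42/6 = 7
te_C = (11 + 4·14 + 29)/6 = 96/6 = 16
te_D = (1 + 4·2 + 3)/6 = 12/6 = 2
te_E = (8 + 4·13 + 18)/6 = 78/6 = 13
te_F = (6 + 4·7 + 14)/6 = 48/6 = 8
te_G = (4 + 4·8 + 18)/6 = 54/6 = 9

Forward pass:
ES_A = 0; EF_A = 7
ES_B = 0; EF_B = 7
ES_C = 0; EF_C = 16
ES_D = max(EF_B=7, EF_C=16) = 16; EF_D = 16+2 = 18
ES_E = 16; EF_E = 16+13 = 29
ES_F = max(EF_A=7, EF_E=29) = 29; EF_F = 29+8 = 37
ES_G = max(EF_A=7, EF_D=18, EF_F=37) = 37; EF_G = 37+9 = 46
Expected project duration μ = 46 weeks. Critical path: C → E → F → G.

Backward pass:
LF_G = 46; LS_G = 46−9 = 37
LF_F = LS_G = 37; LS_F = 37−8 = 29
LF_E = LS_F = 29; LS_E = 29−13 = 16
LF_D = LS_G = 37; LS_D = 37−2 = 35
LF_C = min(LS_D=35, LS_E=16) = 16; LS_C = 16−16 = 0
LF_B = LS_D = 35; LS_B = 35−7 = 28
LF_A = min(LS_F=29, LS_G=37) = 29; LS_A = 29−7 = 22
Slack_B = LS_B − ES_B = 28 − 0 = 28

28 weeks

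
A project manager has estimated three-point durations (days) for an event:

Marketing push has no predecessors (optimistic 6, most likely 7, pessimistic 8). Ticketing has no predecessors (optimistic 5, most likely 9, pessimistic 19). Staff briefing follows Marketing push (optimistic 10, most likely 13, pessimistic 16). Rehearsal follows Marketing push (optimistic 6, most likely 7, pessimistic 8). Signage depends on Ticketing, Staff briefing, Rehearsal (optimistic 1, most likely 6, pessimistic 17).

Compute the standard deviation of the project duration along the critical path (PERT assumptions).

2.87 days

te_Marketing push = (6 + 4·7 + 8)/6 = 42/6 = 7; σ²_Marketing push = ((8−6)/6)² = 0.111
te_Ticketing = (5 + 4·9 + 19)/6 = 60/6 = 10; σ²_Ticketing = ((19−5)/6)² = 5.444
te_Staff briefing = (10 + 4·13 + 16)/6 = 78/6 = 13; σ²_Staff briefing = ((16−10)/6)² = 1.000
te_Rehearsal = (6 + 4·7 + 8)/6 = 42/6 = 7; σ²_Rehearsal = ((8−6)/6)² = 0.111
te_Signage = (1 + 4·6 + 17)/6 = 42/6 = 7; σ²_Signage = ((17−1)/6)² = 7.111

Forward pass:
ES_Marketing push = 0; EF_Marketing push = 7
ES_Ticketing = 0; EF_Ticketing = 10
ES_Staff briefing = 7; EF_Staff briefing = 7+13 = 20
ES_Rehearsal = 7; EF_Rehearsal = 7+7 = 14
ES_Signage = max(EF_Ticketing=10, EF_Staff briefing=20, EF_Rehearsal=14) = 20; EF_Signage = 20+7 = 27
Expected project duration μ = 27 days. Critical path: Marketing push → Staff briefing → Signage.

Variance along critical path = 0.111 + 1.000 + 7.111 = 8.222
σ = √8.222 = 2.867 days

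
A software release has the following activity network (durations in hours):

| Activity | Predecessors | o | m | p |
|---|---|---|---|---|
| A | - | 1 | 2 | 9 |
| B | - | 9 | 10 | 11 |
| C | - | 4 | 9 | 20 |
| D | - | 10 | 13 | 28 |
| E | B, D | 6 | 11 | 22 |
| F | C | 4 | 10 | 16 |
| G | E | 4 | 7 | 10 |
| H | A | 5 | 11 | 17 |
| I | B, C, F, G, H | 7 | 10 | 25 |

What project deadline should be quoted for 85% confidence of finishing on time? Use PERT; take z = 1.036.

51.3 hours

te_A = (1 + 4·2 + 9)/6 = 18/6 = 3; σ²_A = ((9−1)/6)² = 1.778
te_B = (9 + 4·10 + 11)/6 = 60/6 = 10; σ²_B = ((11−9)/6)² = 0.111
te_C = (4 + 4·9 + 20)/6 = 60/6 = 10; σ²_C = ((20−4)/6)² = 7.111
te_D = (10 + 4·13 + 28)/6 = 90/6 = 15; σ²_D = ((28−10)/6)² = 9.000
te_E = (6 + 4·11 + 22)/6 = 72/6 = 12; σ²_E = ((22−6)/6)² = 7.111
te_F = (4 + 4·10 + 16)/6 = 60/6 = 10; σ²_F = ((16−4)/6)² = 4.000
te_G = (4 + 4·7 + 10)/6 = 42/6 = 7; σ²_G = ((10−4)/6)² = 1.000
te_H = (5 + 4·11 + 17)/6 = 66/6 = 11; σ²_H = ((17−5)/6)² = 4.000
te_I = (7 + 4·10 + 25)/6 = 72/6 = 12; σ²_I = ((25−7)/6)² = 9.000

Forward pass:
ES_A = 0; EF_A = 3
ES_B = 0; EF_B = 10
ES_C = 0; EF_C = 10
ES_D = 0; EF_D = 15
ES_E = max(EF_B=10, EF_D=15) = 15; EF_E = 15+12 = 27
ES_F = 10; EF_F = 10+10 = 20
ES_G = 27; EF_G = 27+7 = 34
ES_H = 3; EF_H = 3+11 = 14
ES_I = max(EF_B=10, EF_C=10, EF_F=20, EF_G=34, EF_H=14) = 34; EF_I = 34+12 = 46
Expected project duration μ = 46 hours. Critical path: D → E → G → I.

Variance along critical path = 9.000 + 7.111 + 1.000 + 9.000 = 26.111; σ = 5.110 hours.
D = μ + z·σ = 46 + 1.036·5.110 = 51.3 hours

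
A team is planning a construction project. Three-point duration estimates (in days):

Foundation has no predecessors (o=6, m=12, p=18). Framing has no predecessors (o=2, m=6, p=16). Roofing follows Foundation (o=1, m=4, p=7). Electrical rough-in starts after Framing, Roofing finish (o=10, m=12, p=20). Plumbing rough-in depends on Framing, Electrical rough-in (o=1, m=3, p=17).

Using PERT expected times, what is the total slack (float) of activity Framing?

te_Foundation = (6 + 4·12 + 18)/6 = 72/6 = 12
te_Framing = (2 + 4·6 + 16)/6 = 42/6 = 7
te_Roofing = (1 + 4·4 + 7)/6 = 24/6 = 4
te_Electrical rough-in = (10 + 4·12 + 20)/6 = 78/6 = 13
te_Plumbing rough-in = (1 + 4·3 + 17)/6 = 30/6 = 5

Forward pass:
ES_Foundation = 0; EF_Foundation = 12
ES_Framing = 0; EF_Framing = 7
ES_Roofing = 12; EF_Roofing = 12+4 = 16
ES_Electrical rough-in = max(EF_Framing=7, EF_Roofing=16) = 16; EF_Electrical rough-in = 16+13 = 29
ES_Plumbing rough-in = max(EF_Framing=7, EF_Electrical rough-in=29) = 29; EF_Plumbing rough-in = 29+5 = 34
Expected project duration μ = 34 days. Critical path: Foundation → Roofing → Electrical rough-in → Plumbing rough-in.

Backward pass:
LF_Plumbing rough-in = 34; LS_Plumbing rough-in = 34−5 = 29
LF_Electrical rough-in = LS_Plumbing rough-in = 29; LS_Electrical rough-in = 29−13 = 16
LF_Roofing = LS_Electrical rough-in = 16; LS_Roofing = 16−4 = 12
LF_Framing = min(LS_Electrical rough-in=16, LS_Plumbing rough-in=29) = 16; LS_Framing = 16−7 = 9
LF_Foundation = LS_Roofing = 12; LS_Foundation = 12−12 = 0
Slack_Framing = LS_Framing − ES_Framing = 9 − 0 = 9

9 days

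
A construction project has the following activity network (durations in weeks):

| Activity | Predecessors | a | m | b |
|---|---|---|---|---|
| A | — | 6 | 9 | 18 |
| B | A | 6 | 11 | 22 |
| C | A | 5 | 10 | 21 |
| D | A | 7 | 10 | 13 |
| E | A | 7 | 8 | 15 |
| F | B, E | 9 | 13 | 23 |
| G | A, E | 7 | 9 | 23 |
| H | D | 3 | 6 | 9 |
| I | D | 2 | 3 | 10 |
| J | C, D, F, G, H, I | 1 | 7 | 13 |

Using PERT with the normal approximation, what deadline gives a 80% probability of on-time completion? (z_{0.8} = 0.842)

te_A = (6 + 4·9 + 18)/6 = 60/6 = 10; σ²_A = ((18−6)/6)² = 4.000
te_B = (6 + 4·11 + 22)/6 = 72/6 = 12; σ²_B = ((22−6)/6)² = 7.111
te_C = (5 + 4·10 + 21)/6 = 66/6 = 11; σ²_C = ((21−5)/6)² = 7.111
te_D = (7 + 4·10 + 13)/6 = 60/6 = 10; σ²_D = ((13−7)/6)² = 1.000
te_E = (7 + 4·8 + 15)/6 = 54/6 = 9; σ²_E = ((15−7)/6)² = 1.778
te_F = (9 + 4·13 + 23)/6 = 84/6 = 14; σ²_F = ((23−9)/6)² = 5.444
te_G = (7 + 4·9 + 23)/6 = 66/6 = 11; σ²_G = ((23−7)/6)² = 7.111
te_H = (3 + 4·6 + 9)/6 = 36/6 = 6; σ²_H = ((9−3)/6)² = 1.000
te_I = (2 + 4·3 + 10)/6 = 24/6 = 4; σ²_I = ((10−2)/6)² = 1.778
te_J = (1 + 4·7 + 13)/6 = 42/6 = 7; σ²_J = ((13−1)/6)² = 4.000

Forward pass:
ES_A = 0; EF_A = 10
ES_B = 10; EF_B = 10+12 = 22
ES_C = 10; EF_C = 10+11 = 21
ES_D = 10; EF_D = 10+10 = 20
ES_E = 10; EF_E = 10+9 = 19
ES_F = max(EF_B=22, EF_E=19) = 22; EF_F = 22+14 = 36
ES_G = max(EF_A=10, EF_E=19) = 19; EF_G = 19+11 = 30
ES_H = 20; EF_H = 20+6 = 26
ES_I = 20; EF_I = 20+4 = 24
ES_J = max(EF_C=21, EF_D=20, EF_F=36, EF_G=30, EF_H=26, EF_I=24) = 36; EF_J = 36+7 = 43
Expected project duration μ = 43 weeks. Critical path: A → B → F → J.

Variance along critical path = 4.000 + 7.111 + 5.444 + 4.000 = 20.556; σ = 4.534 weeks.
D = μ + z·σ = 43 + 0.842·4.534 = 46.8 weeks

46.8 weeks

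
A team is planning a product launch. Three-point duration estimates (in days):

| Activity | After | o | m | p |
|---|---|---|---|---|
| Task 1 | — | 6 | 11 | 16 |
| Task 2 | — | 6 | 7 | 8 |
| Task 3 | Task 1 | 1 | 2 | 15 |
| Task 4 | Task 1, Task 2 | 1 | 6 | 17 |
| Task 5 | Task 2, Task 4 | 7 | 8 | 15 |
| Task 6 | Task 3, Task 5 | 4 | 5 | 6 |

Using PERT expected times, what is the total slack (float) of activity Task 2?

4 days

te_Task 1 = (6 + 4·11 + 16)/6 = 66/6 = 11
te_Task 2 = (6 + 4·7 + 8)/6 = 42/6 = 7
te_Task 3 = (1 + 4·2 + 15)/6 = 24/6 = 4
te_Task 4 = (1 + 4·6 + 17)/6 = 42/6 = 7
te_Task 5 = (7 + 4·8 + 15)/6 = 54/6 = 9
te_Task 6 = (4 + 4·5 + 6)/6 = 30/6 = 5

Forward pass:
ES_Task 1 = 0; EF_Task 1 = 11
ES_Task 2 = 0; EF_Task 2 = 7
ES_Task 3 = 11; EF_Task 3 = 11+4 = 15
ES_Task 4 = max(EF_Task 1=11, EF_Task 2=7) = 11; EF_Task 4 = 11+7 = 18
ES_Task 5 = max(EF_Task 2=7, EF_Task 4=18) = 18; EF_Task 5 = 18+9 = 27
ES_Task 6 = max(EF_Task 3=15, EF_Task 5=27) = 27; EF_Task 6 = 27+5 = 32
Expected project duration μ = 32 days. Critical path: Task 1 → Task 4 → Task 5 → Task 6.

Backward pass:
LF_Task 6 = 32; LS_Task 6 = 32−5 = 27
LF_Task 5 = LS_Task 6 = 27; LS_Task 5 = 27−9 = 18
LF_Task 4 = LS_Task 5 = 18; LS_Task 4 = 18−7 = 11
LF_Task 3 = LS_Task 6 = 27; LS_Task 3 = 27−4 = 23
LF_Task 2 = min(LS_Task 4=11, LS_Task 5=18) = 11; LS_Task 2 = 11−7 = 4
LF_Task 1 = min(LS_Task 3=23, LS_Task 4=11) = 11; LS_Task 1 = 11−11 = 0
Slack_Task 2 = LS_Task 2 − ES_Task 2 = 4 − 0 = 4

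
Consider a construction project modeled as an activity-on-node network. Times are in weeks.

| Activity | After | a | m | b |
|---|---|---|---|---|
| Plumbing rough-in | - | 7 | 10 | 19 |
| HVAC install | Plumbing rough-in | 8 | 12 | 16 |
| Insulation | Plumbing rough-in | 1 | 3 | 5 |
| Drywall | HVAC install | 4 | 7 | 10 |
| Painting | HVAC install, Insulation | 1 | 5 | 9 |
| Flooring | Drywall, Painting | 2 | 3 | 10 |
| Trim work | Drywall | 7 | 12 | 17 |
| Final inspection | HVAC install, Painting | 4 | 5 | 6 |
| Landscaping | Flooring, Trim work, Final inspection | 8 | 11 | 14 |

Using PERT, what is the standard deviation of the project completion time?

te_Plumbing rough-in = (7 + 4·10 + 19)/6 = 66/6 = 11; σ²_Plumbing rough-in = ((19−7)/6)² = 4.000
te_HVAC install = (8 + 4·12 + 16)/6 = 72/6 = 12; σ²_HVAC install = ((16−8)/6)² = 1.778
te_Insulation = (1 + 4·3 + 5)/6 = 18/6 = 3; σ²_Insulation = ((5−1)/6)² = 0.444
te_Drywall = (4 + 4·7 + 10)/6 = 42/6 = 7; σ²_Drywall = ((10−4)/6)² = 1.000
te_Painting = (1 + 4·5 + 9)/6 = 30/6 = 5; σ²_Painting = ((9−1)/6)² = 1.778
te_Flooring = (2 + 4·3 + 10)/6 = 24/6 = 4; σ²_Flooring = ((10−2)/6)² = 1.778
te_Trim work = (7 + 4·12 + 17)/6 = 72/6 = 12; σ²_Trim work = ((17−7)/6)² = 2.778
te_Final inspection = (4 + 4·5 + 6)/6 = 30/6 = 5; σ²_Final inspection = ((6−4)/6)² = 0.111
te_Landscaping = (8 + 4·11 + 14)/6 = 66/6 = 11; σ²_Landscaping = ((14−8)/6)² = 1.000

Forward pass:
ES_Plumbing rough-in = 0; EF_Plumbing rough-in = 11
ES_HVAC install = 11; EF_HVAC install = 11+12 = 23
ES_Insulation = 11; EF_Insulation = 11+3 = 14
ES_Drywall = 23; EF_Drywall = 23+7 = 30
ES_Painting = max(EF_HVAC install=23, EF_Insulation=14) = 23; EF_Painting = 23+5 = 28
ES_Flooring = max(EF_Drywall=30, EF_Painting=28) = 30; EF_Flooring = 30+4 = 34
ES_Trim work = 30; EF_Trim work = 30+12 = 42
ES_Final inspection = max(EF_HVAC install=23, EF_Painting=28) = 28; EF_Final inspection = 28+5 = 33
ES_Landscaping = max(EF_Flooring=34, EF_Trim work=42, EF_Final inspection=33) = 42; EF_Landscaping = 42+11 = 53
Expected project duration μ = 53 weeks. Critical path: Plumbing rough-in → HVAC install → Drywall → Trim work → Landscaping.

Variance along critical path = 4.000 + 1.778 + 1.000 + 2.778 + 1.000 = 10.556
σ = √10.556 = 3.249 weeks

3.25 weeks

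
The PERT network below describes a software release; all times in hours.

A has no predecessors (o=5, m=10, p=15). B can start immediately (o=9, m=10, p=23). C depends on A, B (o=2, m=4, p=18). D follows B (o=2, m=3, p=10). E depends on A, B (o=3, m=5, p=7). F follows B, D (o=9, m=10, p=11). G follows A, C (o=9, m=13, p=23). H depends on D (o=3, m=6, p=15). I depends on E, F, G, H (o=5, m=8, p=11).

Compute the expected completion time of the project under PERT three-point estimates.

40 hours

te_A = (5 + 4·10 + 15)/6 = 60/6 = 10
te_B = (9 + 4·10 + 23)/6 = 72/6 = 12
te_C = (2 + 4·4 + 18)/6 = 36/6 = 6
te_D = (2 + 4·3 + 10)/6 = 24/6 = 4
te_E = (3 + 4·5 + 7)/6 = 30/6 = 5
te_F = (9 + 4·10 + 11)/6 = 60/6 = 10
te_G = (9 + 4·13 + 23)/6 = 84/6 = 14
te_H = (3 + 4·6 + 15)/6 = 42/6 = 7
te_I = (5 + 4·8 + 11)/6 = 48/6 = 8

Forward pass:
ES_A = 0; EF_A = 10
ES_B = 0; EF_B = 12
ES_C = max(EF_A=10, EF_B=12) = 12; EF_C = 12+6 = 18
ES_D = 12; EF_D = 12+4 = 16
ES_E = max(EF_A=10, EF_B=12) = 12; EF_E = 12+5 = 17
ES_F = max(EF_B=12, EF_D=16) = 16; EF_F = 16+10 = 26
ES_G = max(EF_A=10, EF_C=18) = 18; EF_G = 18+14 = 32
ES_H = 16; EF_H = 16+7 = 23
ES_I = max(EF_E=17, EF_F=26, EF_G=32, EF_H=23) = 32; EF_I = 32+8 = 40
Expected project duration μ = 40 hours. Critical path: B → C → G → I.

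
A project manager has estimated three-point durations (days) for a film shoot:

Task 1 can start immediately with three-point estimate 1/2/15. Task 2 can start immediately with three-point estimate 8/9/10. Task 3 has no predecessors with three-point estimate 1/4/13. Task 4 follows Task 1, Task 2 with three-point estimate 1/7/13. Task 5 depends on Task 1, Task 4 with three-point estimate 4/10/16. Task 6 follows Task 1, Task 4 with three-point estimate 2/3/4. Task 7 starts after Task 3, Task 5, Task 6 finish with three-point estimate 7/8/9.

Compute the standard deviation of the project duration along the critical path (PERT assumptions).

2.87 days

te_Task 1 = (1 + 4·2 + 15)/6 = 24/6 = 4; σ²_Task 1 = ((15−1)/6)² = 5.444
te_Task 2 = (8 + 4·9 + 10)/6 = 54/6 = 9; σ²_Task 2 = ((10−8)/6)² = 0.111
te_Task 3 = (1 + 4·4 + 13)/6 = 30/6 = 5; σ²_Task 3 = ((13−1)/6)² = 4.000
te_Task 4 = (1 + 4·7 + 13)/6 = 42/6 = 7; σ²_Task 4 = ((13−1)/6)² = 4.000
te_Task 5 = (4 + 4·10 + 16)/6 = 60/6 = 10; σ²_Task 5 = ((16−4)/6)² = 4.000
te_Task 6 = (2 + 4·3 + 4)/6 = 18/6 = 3; σ²_Task 6 = ((4−2)/6)² = 0.111
te_Task 7 = (7 + 4·8 + 9)/6 = 48/6 = 8; σ²_Task 7 = ((9−7)/6)² = 0.111

Forward pass:
ES_Task 1 = 0; EF_Task 1 = 4
ES_Task 2 = 0; EF_Task 2 = 9
ES_Task 3 = 0; EF_Task 3 = 5
ES_Task 4 = max(EF_Task 1=4, EF_Task 2=9) = 9; EF_Task 4 = 9+7 = 16
ES_Task 5 = max(EF_Task 1=4, EF_Task 4=16) = 16; EF_Task 5 = 16+10 = 26
ES_Task 6 = max(EF_Task 1=4, EF_Task 4=16) = 16; EF_Task 6 = 16+3 = 19
ES_Task 7 = max(EF_Task 3=5, EF_Task 5=26, EF_Task 6=19) = 26; EF_Task 7 = 26+8 = 34
Expected project duration μ = 34 days. Critical path: Task 2 → Task 4 → Task 5 → Task 7.

Variance along critical path = 0.111 + 4.000 + 4.000 + 0.111 = 8.222
σ = √8.222 = 2.867 days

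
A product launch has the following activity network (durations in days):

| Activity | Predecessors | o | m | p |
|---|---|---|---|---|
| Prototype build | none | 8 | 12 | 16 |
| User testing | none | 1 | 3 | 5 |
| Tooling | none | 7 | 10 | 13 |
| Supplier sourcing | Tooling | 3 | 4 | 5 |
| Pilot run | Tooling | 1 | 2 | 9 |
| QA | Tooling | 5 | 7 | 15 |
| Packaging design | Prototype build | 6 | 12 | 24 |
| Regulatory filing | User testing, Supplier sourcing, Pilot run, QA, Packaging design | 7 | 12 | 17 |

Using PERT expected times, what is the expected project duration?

37 days

te_Prototype build = (8 + 4·12 + 16)/6 = 72/6 = 12
te_User testing = (1 + 4·3 + 5)/6 = 18/6 = 3
te_Tooling = (7 + 4·10 + 13)/6 = 60/6 = 10
te_Supplier sourcing = (3 + 4·4 + 5)/6 = 24/6 = 4
te_Pilot run = (1 + 4·2 + 9)/6 = 18/6 = 3
te_QA = (5 + 4·7 + 15)/6 = 48/6 = 8
te_Packaging design = (6 + 4·12 + 24)/6 = 78/6 = 13
te_Regulatory filing = (7 + 4·12 + 17)/6 = 72/6 = 12

Forward pass:
ES_Prototype build = 0; EF_Prototype build = 12
ES_User testing = 0; EF_User testing = 3
ES_Tooling = 0; EF_Tooling = 10
ES_Supplier sourcing = 10; EF_Supplier sourcing = 10+4 = 14
ES_Pilot run = 10; EF_Pilot run = 10+3 = 13
ES_QA = 10; EF_QA = 10+8 = 18
ES_Packaging design = 12; EF_Packaging design = 12+13 = 25
ES_Regulatory filing = max(EF_User testing=3, EF_Supplier sourcing=14, EF_Pilot run=13, EF_QA=18, EF_Packaging design=25) = 25; EF_Regulatory filing = 25+12 = 37
Expected project duration μ = 37 days. Critical path: Prototype build → Packaging design → Regulatory filing.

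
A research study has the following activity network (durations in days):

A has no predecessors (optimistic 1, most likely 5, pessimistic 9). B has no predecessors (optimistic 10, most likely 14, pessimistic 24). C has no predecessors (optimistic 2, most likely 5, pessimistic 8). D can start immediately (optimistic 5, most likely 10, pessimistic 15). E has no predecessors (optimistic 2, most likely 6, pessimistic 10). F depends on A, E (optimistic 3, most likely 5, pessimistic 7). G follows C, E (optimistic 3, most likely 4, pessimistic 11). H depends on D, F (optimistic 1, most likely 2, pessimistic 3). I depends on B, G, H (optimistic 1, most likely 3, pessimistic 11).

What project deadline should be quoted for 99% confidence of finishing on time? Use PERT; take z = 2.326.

25.7 days

te_A = (1 + 4·5 + 9)/6 = 30/6 = 5; σ²_A = ((9−1)/6)² = 1.778
te_B = (10 + 4·14 + 24)/6 = 90/6 = 15; σ²_B = ((24−10)/6)² = 5.444
te_C = (2 + 4·5 + 8)/6 = 30/6 = 5; σ²_C = ((8−2)/6)² = 1.000
te_D = (5 + 4·10 + 15)/6 = 60/6 = 10; σ²_D = ((15−5)/6)² = 2.778
te_E = (2 + 4·6 + 10)/6 = 36/6 = 6; σ²_E = ((10−2)/6)² = 1.778
te_F = (3 + 4·5 + 7)/6 = 30/6 = 5; σ²_F = ((7−3)/6)² = 0.444
te_G = (3 + 4·4 + 11)/6 = 30/6 = 5; σ²_G = ((11−3)/6)² = 1.778
te_H = (1 + 4·2 + 3)/6 = 12/6 = 2; σ²_H = ((3−1)/6)² = 0.111
te_I = (1 + 4·3 + 11)/6 = 24/6 = 4; σ²_I = ((11−1)/6)² = 2.778

Forward pass:
ES_A = 0; EF_A = 5
ES_B = 0; EF_B = 15
ES_C = 0; EF_C = 5
ES_D = 0; EF_D = 10
ES_E = 0; EF_E = 6
ES_F = max(EF_A=5, EF_E=6) = 6; EF_F = 6+5 = 11
ES_G = max(EF_C=5, EF_E=6) = 6; EF_G = 6+5 = 11
ES_H = max(EF_D=10, EF_F=11) = 11; EF_H = 11+2 = 13
ES_I = max(EF_B=15, EF_G=11, EF_H=13) = 15; EF_I = 15+4 = 19
Expected project duration μ = 19 days. Critical path: B → I.

Variance along critical path = 5.444 + 2.778 = 8.222; σ = 2.867 days.
D = μ + z·σ = 19 + 2.326·2.867 = 25.7 days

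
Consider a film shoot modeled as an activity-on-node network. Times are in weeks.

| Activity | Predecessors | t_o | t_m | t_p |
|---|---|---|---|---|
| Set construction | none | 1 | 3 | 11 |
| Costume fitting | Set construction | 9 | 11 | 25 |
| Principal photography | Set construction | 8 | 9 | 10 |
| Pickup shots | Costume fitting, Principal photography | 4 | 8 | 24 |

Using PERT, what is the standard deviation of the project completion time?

4.58 weeks

te_Set construction = (1 + 4·3 + 11)/6 = 24/6 = 4; σ²_Set construction = ((11−1)/6)² = 2.778
te_Costume fitting = (9 + 4·11 + 25)/6 = 78/6 = 13; σ²_Costume fitting = ((25−9)/6)² = 7.111
te_Principal photography = (8 + 4·9 + 10)/6 = 54/6 = 9; σ²_Principal photography = ((10−8)/6)² = 0.111
te_Pickup shots = (4 + 4·8 + 24)/6 = 60/6 = 10; σ²_Pickup shots = ((24−4)/6)² = 11.111

Forward pass:
ES_Set construction = 0; EF_Set construction = 4
ES_Costume fitting = 4; EF_Costume fitting = 4+13 = 17
ES_Principal photography = 4; EF_Principal photography = 4+9 = 13
ES_Pickup shots = max(EF_Costume fitting=17, EF_Principal photography=13) = 17; EF_Pickup shots = 17+10 = 27
Expected project duration μ = 27 weeks. Critical path: Set construction → Costume fitting → Pickup shots.

Variance along critical path = 2.778 + 7.111 + 11.111 = 21.000
σ = √21.000 = 4.583 weeks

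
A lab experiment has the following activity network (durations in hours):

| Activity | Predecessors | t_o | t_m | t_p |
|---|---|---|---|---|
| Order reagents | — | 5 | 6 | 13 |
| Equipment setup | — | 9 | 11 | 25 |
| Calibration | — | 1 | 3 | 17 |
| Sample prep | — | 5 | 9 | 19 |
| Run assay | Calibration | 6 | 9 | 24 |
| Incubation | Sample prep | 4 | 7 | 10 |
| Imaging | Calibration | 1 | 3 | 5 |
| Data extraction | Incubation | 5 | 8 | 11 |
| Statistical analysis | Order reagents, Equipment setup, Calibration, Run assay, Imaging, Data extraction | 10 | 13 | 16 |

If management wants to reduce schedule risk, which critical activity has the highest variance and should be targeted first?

te_Order reagents = (5 + 4·6 + 13)/6 = 42/6 = 7; σ²_Order reagents = ((13−5)/6)² = 1.778
te_Equipment setup = (9 + 4·11 + 25)/6 = 78/6 = 13; σ²_Equipment setup = ((25−9)/6)² = 7.111
te_Calibration = (1 + 4·3 + 17)/6 = 30/6 = 5; σ²_Calibration = ((17−1)/6)² = 7.111
te_Sample prep = (5 + 4·9 + 19)/6 = 60/6 = 10; σ²_Sample prep = ((19−5)/6)² = 5.444
te_Run assay = (6 + 4·9 + 24)/6 = 66/6 = 11; σ²_Run assay = ((24−6)/6)² = 9.000
te_Incubation = (4 + 4·7 + 10)/6 = 42/6 = 7; σ²_Incubation = ((10−4)/6)² = 1.000
te_Imaging = (1 + 4·3 + 5)/6 = 18/6 = 3; σ²_Imaging = ((5−1)/6)² = 0.444
te_Data extraction = (5 + 4·8 + 11)/6 = 48/6 = 8; σ²_Data extraction = ((11−5)/6)² = 1.000
te_Statistical analysis = (10 + 4·13 + 16)/6 = 78/6 = 13; σ²_Statistical analysis = ((16−10)/6)² = 1.000

Forward pass:
ES_Order reagents = 0; EF_Order reagents = 7
ES_Equipment setup = 0; EF_Equipment setup = 13
ES_Calibration = 0; EF_Calibration = 5
ES_Sample prep = 0; EF_Sample prep = 10
ES_Run assay = 5; EF_Run assay = 5+11 = 16
ES_Incubation = 10; EF_Incubation = 10+7 = 17
ES_Imaging = 5; EF_Imaging = 5+3 = 8
ES_Data extraction = 17; EF_Data extraction = 17+8 = 25
ES_Statistical analysis = max(EF_Order reagents=7, EF_Equipment setup=13, EF_Calibration=5, EF_Run assay=16, EF_Imaging=8, EF_Data extraction=25) = 25; EF_Statistical analysis = 25+13 = 38
Expected project duration μ = 38 hours. Critical path: Sample prep → Incubation → Data extraction → Statistical analysis.

Variances on critical path: σ²_Sample prep=5.444, σ²_Incubation=1.000, σ²_Data extraction=1.000, σ²_Statistical analysis=1.000.
Largest is σ²_Sample prep = 5.444.

Sample prep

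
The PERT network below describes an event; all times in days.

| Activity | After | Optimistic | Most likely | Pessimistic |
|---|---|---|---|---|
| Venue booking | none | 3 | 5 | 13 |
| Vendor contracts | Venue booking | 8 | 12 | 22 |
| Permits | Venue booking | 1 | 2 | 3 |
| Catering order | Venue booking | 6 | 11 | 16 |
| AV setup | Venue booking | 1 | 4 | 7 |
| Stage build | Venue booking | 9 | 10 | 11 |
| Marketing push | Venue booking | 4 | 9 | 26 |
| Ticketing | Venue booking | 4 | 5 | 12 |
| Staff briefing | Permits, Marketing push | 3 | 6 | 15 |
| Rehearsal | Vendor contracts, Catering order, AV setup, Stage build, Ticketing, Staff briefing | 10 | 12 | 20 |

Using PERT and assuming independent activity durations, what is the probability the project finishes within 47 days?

te_Venue booking = (3 + 4·5 + 13)/6 = 36/6 = 6; σ²_Venue booking = ((13−3)/6)² = 2.778
te_Vendor contracts = (8 + 4·12 + 22)/6 = 78/6 = 13; σ²_Vendor contracts = ((22−8)/6)² = 5.444
te_Permits = (1 + 4·2 + 3)/6 = 12/6 = 2; σ²_Permits = ((3−1)/6)² = 0.111
te_Catering order = (6 + 4·11 + 16)/6 = 66/6 = 11; σ²_Catering order = ((16−6)/6)² = 2.778
te_AV setup = (1 + 4·4 + 7)/6 = 24/6 = 4; σ²_AV setup = ((7−1)/6)² = 1.000
te_Stage build = (9 + 4·10 + 11)/6 = 60/6 = 10; σ²_Stage build = ((11−9)/6)² = 0.111
te_Marketing push = (4 + 4·9 + 26)/6 = 66/6 = 11; σ²_Marketing push = ((26−4)/6)² = 13.444
te_Ticketing = (4 + 4·5 + 12)/6 = 36/6 = 6; σ²_Ticketing = ((12−4)/6)² = 1.778
te_Staff briefing = (3 + 4·6 + 15)/6 = 42/6 = 7; σ²_Staff briefing = ((15−3)/6)² = 4.000
te_Rehearsal = (10 + 4·12 + 20)/6 = 78/6 = 13; σ²_Rehearsal = ((20−10)/6)² = 2.778

Forward pass:
ES_Venue booking = 0; EF_Venue booking = 6
ES_Vendor contracts = 6; EF_Vendor contracts = 6+13 = 19
ES_Permits = 6; EF_Permits = 6+2 = 8
ES_Catering order = 6; EF_Catering order = 6+11 = 17
ES_AV setup = 6; EF_AV setup = 6+4 = 10
ES_Stage build = 6; EF_Stage build = 6+10 = 16
ES_Marketing push = 6; EF_Marketing push = 6+11 = 17
ES_Ticketing = 6; EF_Ticketing = 6+6 = 12
ES_Staff briefing = max(EF_Permits=8, EF_Marketing push=17) = 17; EF_Staff briefing = 17+7 = 24
ES_Rehearsal = max(EF_Vendor contracts=19, EF_Catering order=17, EF_AV setup=10, EF_Stage build=16, EF_Ticketing=12, EF_Staff briefing=24) = 24; EF_Rehearsal = 24+13 = 37
Expected project duration μ = 37 days. Critical path: Venue booking → Marketing push → Staff briefing → Rehearsal.

Variance along critical path = 2.778 + 13.444 + 4.000 + 2.778 = 23.000; σ = √23.000 = 4.796 days.
Z = (47 − 37) / 4.796 = 2.085
P(T ≤ 47) = Φ(2.085) ≈ 0.981

0.981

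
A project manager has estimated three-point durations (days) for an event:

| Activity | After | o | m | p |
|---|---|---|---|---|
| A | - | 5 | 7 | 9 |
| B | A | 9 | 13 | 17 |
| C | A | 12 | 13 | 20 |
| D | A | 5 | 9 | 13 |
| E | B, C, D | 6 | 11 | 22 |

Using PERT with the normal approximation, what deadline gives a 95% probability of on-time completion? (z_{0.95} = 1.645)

38.0 days

te_A = (5 + 4·7 + 9)/6 = 42/6 = 7; σ²_A = ((9−5)/6)² = 0.444
te_B = (9 + 4·13 + 17)/6 = 78/6 = 13; σ²_B = ((17−9)/6)² = 1.778
te_C = (12 + 4·13 + 20)/6 = 84/6 = 14; σ²_C = ((20−12)/6)² = 1.778
te_D = (5 + 4·9 + 13)/6 = 54/6 = 9; σ²_D = ((13−5)/6)² = 1.778
te_E = (6 + 4·11 + 22)/6 = 72/6 = 12; σ²_E = ((22−6)/6)² = 7.111

Forward pass:
ES_A = 0; EF_A = 7
ES_B = 7; EF_B = 7+13 = 20
ES_C = 7; EF_C = 7+14 = 21
ES_D = 7; EF_D = 7+9 = 16
ES_E = max(EF_B=20, EF_C=21, EF_D=16) = 21; EF_E = 21+12 = 33
Expected project duration μ = 33 days. Critical path: A → C → E.

Variance along critical path = 0.444 + 1.778 + 7.111 = 9.333; σ = 3.055 days.
D = μ + z·σ = 33 + 1.645·3.055 = 38.0 days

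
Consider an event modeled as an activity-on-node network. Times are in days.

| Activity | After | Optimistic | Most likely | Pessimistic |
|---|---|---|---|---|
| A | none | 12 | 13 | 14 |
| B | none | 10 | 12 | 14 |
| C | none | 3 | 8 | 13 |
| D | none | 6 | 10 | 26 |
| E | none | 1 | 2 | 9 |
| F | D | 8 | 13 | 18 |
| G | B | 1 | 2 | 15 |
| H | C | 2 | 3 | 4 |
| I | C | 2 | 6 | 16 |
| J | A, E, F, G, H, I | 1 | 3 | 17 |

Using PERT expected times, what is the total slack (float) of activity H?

te_A = (12 + 4·13 + 14)/6 = 78/6 = 13
te_B = (10 + 4·12 + 14)/6 = 72/6 = 12
te_C = (3 + 4·8 + 13)/6 = 48/6 = 8
te_D = (6 + 4·10 + 26)/6 = 72/6 = 12
te_E = (1 + 4·2 + 9)/6 = 18/6 = 3
te_F = (8 + 4·13 + 18)/6 = 78/6 = 13
te_G = (1 + 4·2 + 15)/6 = 24/6 = 4
te_H = (2 + 4·3 + 4)/6 = 18/6 = 3
te_I = (2 + 4·6 + 16)/6 = 42/6 = 7
te_J = (1 + 4·3 + 17)/6 = 30/6 = 5

Forward pass:
ES_A = 0; EF_A = 13
ES_B = 0; EF_B = 12
ES_C = 0; EF_C = 8
ES_D = 0; EF_D = 12
ES_E = 0; EF_E = 3
ES_F = 12; EF_F = 12+13 = 25
ES_G = 12; EF_G = 12+4 = 16
ES_H = 8; EF_H = 8+3 = 11
ES_I = 8; EF_I = 8+7 = 15
ES_J = max(EF_A=13, EF_E=3, EF_F=25, EF_G=16, EF_H=11, EF_I=15) = 25; EF_J = 25+5 = 30
Expected project duration μ = 30 days. Critical path: D → F → J.

Backward pass:
LF_J = 30; LS_J = 30−5 = 25
LF_I = LS_J = 25; LS_I = 25−7 = 18
LF_H = LS_J = 25; LS_H = 25−3 = 22
LF_G = LS_J = 25; LS_G = 25−4 = 21
LF_F = LS_J = 25; LS_F = 25−13 = 12
LF_E = LS_J = 25; LS_E = 25−3 = 22
LF_D = LS_F = 12; LS_D = 12−12 = 0
LF_C = min(LS_H=22, LS_I=18) = 18; LS_C = 18−8 = 10
LF_B = LS_G = 21; LS_B = 21−12 = 9
LF_A = LS_J = 25; LS_A = 25−13 = 12
Slack_H = LS_H − ES_H = 22 − 8 = 14

14 days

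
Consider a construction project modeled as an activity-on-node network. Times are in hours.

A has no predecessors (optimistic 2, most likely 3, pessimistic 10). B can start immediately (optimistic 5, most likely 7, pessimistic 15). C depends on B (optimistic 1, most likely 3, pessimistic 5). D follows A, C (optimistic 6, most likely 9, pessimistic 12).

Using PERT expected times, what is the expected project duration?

20 hours

te_A = (2 + 4·3 + 10)/6 = 24/6 = 4
te_B = (5 + 4·7 + 15)/6 = 48/6 = 8
te_C = (1 + 4·3 + 5)/6 = 18/6 = 3
te_D = (6 + 4·9 + 12)/6 = 54/6 = 9

Forward pass:
ES_A = 0; EF_A = 4
ES_B = 0; EF_B = 8
ES_C = 8; EF_C = 8+3 = 11
ES_D = max(EF_A=4, EF_C=11) = 11; EF_D = 11+9 = 20
Expected project duration μ = 20 hours. Critical path: B → C → D.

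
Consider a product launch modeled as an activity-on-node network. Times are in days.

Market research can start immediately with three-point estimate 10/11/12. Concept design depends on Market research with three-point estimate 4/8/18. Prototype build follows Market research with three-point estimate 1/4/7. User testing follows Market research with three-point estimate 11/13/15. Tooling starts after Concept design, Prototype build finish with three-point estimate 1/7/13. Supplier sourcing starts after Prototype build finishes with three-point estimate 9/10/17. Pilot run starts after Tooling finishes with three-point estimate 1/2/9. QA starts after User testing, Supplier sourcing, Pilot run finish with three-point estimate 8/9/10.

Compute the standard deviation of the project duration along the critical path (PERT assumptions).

te_Market research = (10 + 4·11 + 12)/6 = 66/6 = 11; σ²_Market research = ((12−10)/6)² = 0.111
te_Concept design = (4 + 4·8 + 18)/6 = 54/6 = 9; σ²_Concept design = ((18−4)/6)² = 5.444
te_Prototype build = (1 + 4·4 + 7)/6 = 24/6 = 4; σ²_Prototype build = ((7−1)/6)² = 1.000
te_User testing = (11 + 4·13 + 15)/6 = 78/6 = 13; σ²_User testing = ((15−11)/6)² = 0.444
te_Tooling = (1 + 4·7 + 13)/6 = 42/6 = 7; σ²_Tooling = ((13−1)/6)² = 4.000
te_Supplier sourcing = (9 + 4·10 + 17)/6 = 66/6 = 11; σ²_Supplier sourcing = ((17−9)/6)² = 1.778
te_Pilot run = (1 + 4·2 + 9)/6 = 18/6 = 3; σ²_Pilot run = ((9−1)/6)² = 1.778
te_QA = (8 + 4·9 + 10)/6 = 54/6 = 9; σ²_QA = ((10−8)/6)² = 0.111

Forward pass:
ES_Market research = 0; EF_Market research = 11
ES_Concept design = 11; EF_Concept design = 11+9 = 20
ES_Prototype build = 11; EF_Prototype build = 11+4 = 15
ES_User testing = 11; EF_User testing = 11+13 = 24
ES_Tooling = max(EF_Concept design=20, EF_Prototype build=15) = 20; EF_Tooling = 20+7 = 27
ES_Supplier sourcing = 15; EF_Supplier sourcing = 15+11 = 26
ES_Pilot run = 27; EF_Pilot run = 27+3 = 30
ES_QA = max(EF_User testing=24, EF_Supplier sourcing=26, EF_Pilot run=30) = 30; EF_QA = 30+9 = 39
Expected project duration μ = 39 days. Critical path: Market research → Concept design → Tooling → Pilot run → QA.

Variance along critical path = 0.111 + 5.444 + 4.000 + 1.778 + 0.111 = 11.444
σ = √11.444 = 3.383 days

3.38 days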